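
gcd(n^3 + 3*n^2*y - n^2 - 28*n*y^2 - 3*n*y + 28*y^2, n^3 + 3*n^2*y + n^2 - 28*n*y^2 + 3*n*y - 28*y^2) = -n^2 - 3*n*y + 28*y^2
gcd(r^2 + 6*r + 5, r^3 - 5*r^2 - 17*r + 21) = 1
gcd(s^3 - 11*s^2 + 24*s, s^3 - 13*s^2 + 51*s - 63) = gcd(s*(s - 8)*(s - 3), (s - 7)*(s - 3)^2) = s - 3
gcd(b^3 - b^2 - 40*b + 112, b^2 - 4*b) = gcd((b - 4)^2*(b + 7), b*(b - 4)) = b - 4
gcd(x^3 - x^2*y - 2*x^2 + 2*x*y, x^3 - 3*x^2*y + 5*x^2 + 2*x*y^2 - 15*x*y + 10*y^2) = x - y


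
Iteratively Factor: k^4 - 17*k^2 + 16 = (k + 4)*(k^3 - 4*k^2 - k + 4) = (k + 1)*(k + 4)*(k^2 - 5*k + 4) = (k - 4)*(k + 1)*(k + 4)*(k - 1)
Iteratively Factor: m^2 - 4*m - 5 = (m - 5)*(m + 1)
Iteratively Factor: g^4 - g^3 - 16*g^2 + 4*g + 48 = (g + 2)*(g^3 - 3*g^2 - 10*g + 24) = (g - 4)*(g + 2)*(g^2 + g - 6) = (g - 4)*(g - 2)*(g + 2)*(g + 3)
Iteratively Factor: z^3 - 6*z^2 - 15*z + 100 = (z + 4)*(z^2 - 10*z + 25) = (z - 5)*(z + 4)*(z - 5)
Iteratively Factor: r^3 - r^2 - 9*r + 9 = (r - 3)*(r^2 + 2*r - 3) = (r - 3)*(r - 1)*(r + 3)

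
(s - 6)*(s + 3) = s^2 - 3*s - 18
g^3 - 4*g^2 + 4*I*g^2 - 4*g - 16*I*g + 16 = (g - 4)*(g + 2*I)^2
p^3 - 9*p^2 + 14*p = p*(p - 7)*(p - 2)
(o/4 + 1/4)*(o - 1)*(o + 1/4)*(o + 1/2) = o^4/4 + 3*o^3/16 - 7*o^2/32 - 3*o/16 - 1/32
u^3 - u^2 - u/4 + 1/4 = (u - 1)*(u - 1/2)*(u + 1/2)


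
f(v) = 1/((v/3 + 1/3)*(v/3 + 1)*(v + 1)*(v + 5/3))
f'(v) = -1/((v/3 + 1/3)*(v/3 + 1)*(v + 1)*(v + 5/3)^2) - 1/((v/3 + 1/3)*(v/3 + 1)*(v + 1)^2*(v + 5/3)) - 1/(3*(v/3 + 1/3)*(v/3 + 1)^2*(v + 1)*(v + 5/3)) - 1/(3*(v/3 + 1/3)^2*(v/3 + 1)*(v + 1)*(v + 5/3)) = 27*(-3*(v + 1)*(v + 3) - (v + 1)*(3*v + 5) - 2*(v + 3)*(3*v + 5))/((v + 1)^3*(v + 3)^2*(3*v + 5)^2)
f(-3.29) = 3.65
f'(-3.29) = 18.00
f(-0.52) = 13.74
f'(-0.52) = -74.75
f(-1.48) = 137.67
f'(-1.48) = -254.47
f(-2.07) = -20.96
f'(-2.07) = -68.60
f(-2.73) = -10.47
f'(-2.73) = 16.83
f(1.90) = 0.06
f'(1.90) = -0.07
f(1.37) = 0.12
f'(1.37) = -0.17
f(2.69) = 0.03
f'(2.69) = -0.03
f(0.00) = 1.80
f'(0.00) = -5.28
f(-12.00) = 0.00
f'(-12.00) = 0.00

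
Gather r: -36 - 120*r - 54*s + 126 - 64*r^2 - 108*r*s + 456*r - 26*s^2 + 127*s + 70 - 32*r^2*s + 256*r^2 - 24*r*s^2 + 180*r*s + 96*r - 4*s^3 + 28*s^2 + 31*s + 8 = r^2*(192 - 32*s) + r*(-24*s^2 + 72*s + 432) - 4*s^3 + 2*s^2 + 104*s + 168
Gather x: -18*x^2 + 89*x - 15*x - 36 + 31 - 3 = -18*x^2 + 74*x - 8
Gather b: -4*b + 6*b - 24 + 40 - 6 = 2*b + 10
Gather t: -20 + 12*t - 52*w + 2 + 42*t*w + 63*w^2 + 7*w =t*(42*w + 12) + 63*w^2 - 45*w - 18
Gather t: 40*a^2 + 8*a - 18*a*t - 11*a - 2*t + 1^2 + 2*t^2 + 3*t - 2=40*a^2 - 3*a + 2*t^2 + t*(1 - 18*a) - 1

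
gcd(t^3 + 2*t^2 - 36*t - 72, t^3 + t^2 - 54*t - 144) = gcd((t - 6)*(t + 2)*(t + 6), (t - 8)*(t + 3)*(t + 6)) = t + 6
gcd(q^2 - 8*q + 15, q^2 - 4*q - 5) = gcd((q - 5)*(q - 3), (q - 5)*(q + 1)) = q - 5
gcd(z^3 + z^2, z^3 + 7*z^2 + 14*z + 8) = z + 1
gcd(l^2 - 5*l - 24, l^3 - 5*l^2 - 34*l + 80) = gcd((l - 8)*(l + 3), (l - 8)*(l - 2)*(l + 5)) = l - 8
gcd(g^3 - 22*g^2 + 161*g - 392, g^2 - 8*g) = g - 8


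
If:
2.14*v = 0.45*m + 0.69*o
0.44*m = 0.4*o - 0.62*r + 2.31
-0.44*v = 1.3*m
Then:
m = -0.338461538461538*v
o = 3.3221850613155*v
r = 2.38354371201496*v + 3.7258064516129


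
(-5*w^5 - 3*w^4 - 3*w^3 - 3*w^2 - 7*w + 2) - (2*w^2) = -5*w^5 - 3*w^4 - 3*w^3 - 5*w^2 - 7*w + 2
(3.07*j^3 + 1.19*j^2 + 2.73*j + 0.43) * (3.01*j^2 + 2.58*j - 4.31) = 9.2407*j^5 + 11.5025*j^4 - 1.9442*j^3 + 3.2088*j^2 - 10.6569*j - 1.8533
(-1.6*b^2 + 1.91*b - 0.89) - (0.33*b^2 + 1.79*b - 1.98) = -1.93*b^2 + 0.12*b + 1.09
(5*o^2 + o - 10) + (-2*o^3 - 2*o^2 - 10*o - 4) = -2*o^3 + 3*o^2 - 9*o - 14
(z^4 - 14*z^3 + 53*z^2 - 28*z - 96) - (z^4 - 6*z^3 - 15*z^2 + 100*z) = -8*z^3 + 68*z^2 - 128*z - 96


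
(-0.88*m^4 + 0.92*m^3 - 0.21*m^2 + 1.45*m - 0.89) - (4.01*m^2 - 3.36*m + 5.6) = -0.88*m^4 + 0.92*m^3 - 4.22*m^2 + 4.81*m - 6.49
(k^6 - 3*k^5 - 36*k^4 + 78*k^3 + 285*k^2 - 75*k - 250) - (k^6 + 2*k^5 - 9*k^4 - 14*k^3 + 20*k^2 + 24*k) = -5*k^5 - 27*k^4 + 92*k^3 + 265*k^2 - 99*k - 250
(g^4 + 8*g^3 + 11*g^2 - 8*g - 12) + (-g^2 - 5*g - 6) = g^4 + 8*g^3 + 10*g^2 - 13*g - 18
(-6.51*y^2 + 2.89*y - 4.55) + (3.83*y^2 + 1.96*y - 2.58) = -2.68*y^2 + 4.85*y - 7.13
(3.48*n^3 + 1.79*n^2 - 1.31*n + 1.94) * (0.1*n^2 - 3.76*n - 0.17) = 0.348*n^5 - 12.9058*n^4 - 7.453*n^3 + 4.8153*n^2 - 7.0717*n - 0.3298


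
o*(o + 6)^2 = o^3 + 12*o^2 + 36*o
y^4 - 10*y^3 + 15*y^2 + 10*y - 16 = (y - 8)*(y - 2)*(y - 1)*(y + 1)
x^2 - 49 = (x - 7)*(x + 7)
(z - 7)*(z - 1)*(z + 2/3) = z^3 - 22*z^2/3 + 5*z/3 + 14/3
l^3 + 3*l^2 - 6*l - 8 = (l - 2)*(l + 1)*(l + 4)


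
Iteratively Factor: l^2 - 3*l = (l)*(l - 3)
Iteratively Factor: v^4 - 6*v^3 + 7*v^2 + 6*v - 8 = (v + 1)*(v^3 - 7*v^2 + 14*v - 8) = (v - 4)*(v + 1)*(v^2 - 3*v + 2) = (v - 4)*(v - 1)*(v + 1)*(v - 2)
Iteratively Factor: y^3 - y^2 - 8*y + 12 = (y - 2)*(y^2 + y - 6) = (y - 2)^2*(y + 3)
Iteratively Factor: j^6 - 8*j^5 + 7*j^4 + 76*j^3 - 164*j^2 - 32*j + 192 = (j - 4)*(j^5 - 4*j^4 - 9*j^3 + 40*j^2 - 4*j - 48) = (j - 4)^2*(j^4 - 9*j^2 + 4*j + 12) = (j - 4)^2*(j - 2)*(j^3 + 2*j^2 - 5*j - 6) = (j - 4)^2*(j - 2)^2*(j^2 + 4*j + 3) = (j - 4)^2*(j - 2)^2*(j + 1)*(j + 3)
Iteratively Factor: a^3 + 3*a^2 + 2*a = (a + 2)*(a^2 + a) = (a + 1)*(a + 2)*(a)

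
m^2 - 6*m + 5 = (m - 5)*(m - 1)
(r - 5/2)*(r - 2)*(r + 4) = r^3 - r^2/2 - 13*r + 20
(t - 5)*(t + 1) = t^2 - 4*t - 5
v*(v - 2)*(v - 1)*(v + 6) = v^4 + 3*v^3 - 16*v^2 + 12*v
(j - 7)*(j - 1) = j^2 - 8*j + 7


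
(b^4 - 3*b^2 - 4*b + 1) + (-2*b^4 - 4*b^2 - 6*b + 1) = -b^4 - 7*b^2 - 10*b + 2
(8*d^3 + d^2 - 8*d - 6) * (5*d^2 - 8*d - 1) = 40*d^5 - 59*d^4 - 56*d^3 + 33*d^2 + 56*d + 6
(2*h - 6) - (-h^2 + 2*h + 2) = h^2 - 8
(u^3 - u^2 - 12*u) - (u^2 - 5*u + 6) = u^3 - 2*u^2 - 7*u - 6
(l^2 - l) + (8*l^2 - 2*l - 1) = 9*l^2 - 3*l - 1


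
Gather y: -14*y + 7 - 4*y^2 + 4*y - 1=-4*y^2 - 10*y + 6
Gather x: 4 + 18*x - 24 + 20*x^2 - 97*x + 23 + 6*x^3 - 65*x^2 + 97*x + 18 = 6*x^3 - 45*x^2 + 18*x + 21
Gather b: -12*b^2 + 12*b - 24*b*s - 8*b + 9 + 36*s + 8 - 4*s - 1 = -12*b^2 + b*(4 - 24*s) + 32*s + 16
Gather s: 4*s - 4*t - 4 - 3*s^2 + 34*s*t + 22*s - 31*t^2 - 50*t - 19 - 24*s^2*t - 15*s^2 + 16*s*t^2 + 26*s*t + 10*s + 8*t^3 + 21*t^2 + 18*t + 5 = s^2*(-24*t - 18) + s*(16*t^2 + 60*t + 36) + 8*t^3 - 10*t^2 - 36*t - 18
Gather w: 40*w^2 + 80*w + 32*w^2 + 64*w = 72*w^2 + 144*w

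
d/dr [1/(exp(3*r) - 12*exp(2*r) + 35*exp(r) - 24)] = (-3*exp(2*r) + 24*exp(r) - 35)*exp(r)/(exp(3*r) - 12*exp(2*r) + 35*exp(r) - 24)^2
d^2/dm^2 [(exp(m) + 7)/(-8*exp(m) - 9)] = (423 - 376*exp(m))*exp(m)/(512*exp(3*m) + 1728*exp(2*m) + 1944*exp(m) + 729)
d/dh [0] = 0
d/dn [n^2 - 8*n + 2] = 2*n - 8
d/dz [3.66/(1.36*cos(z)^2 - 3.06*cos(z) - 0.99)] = (9.9552*cos(z) - 11.1996)*sin(z)/(-1.36*cos(z)^2 + 3.06*cos(z) + 0.99)^2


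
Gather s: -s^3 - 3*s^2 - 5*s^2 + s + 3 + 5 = -s^3 - 8*s^2 + s + 8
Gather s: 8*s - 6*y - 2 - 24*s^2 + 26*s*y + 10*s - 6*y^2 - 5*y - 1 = -24*s^2 + s*(26*y + 18) - 6*y^2 - 11*y - 3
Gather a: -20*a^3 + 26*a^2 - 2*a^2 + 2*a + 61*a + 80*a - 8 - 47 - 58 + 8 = -20*a^3 + 24*a^2 + 143*a - 105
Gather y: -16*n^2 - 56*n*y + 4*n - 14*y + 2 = -16*n^2 + 4*n + y*(-56*n - 14) + 2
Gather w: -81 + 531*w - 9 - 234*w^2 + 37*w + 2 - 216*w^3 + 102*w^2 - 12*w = -216*w^3 - 132*w^2 + 556*w - 88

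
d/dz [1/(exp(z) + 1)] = -1/(4*cosh(z/2)^2)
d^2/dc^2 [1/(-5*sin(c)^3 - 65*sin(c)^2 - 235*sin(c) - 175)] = (9*sin(c)^5 + 134*sin(c)^4 + 624*sin(c)^3 + 686*sin(c)^2 - 1593*sin(c) - 3508)/(5*(sin(c) + 1)^2*(sin(c) + 5)^3*(sin(c) + 7)^3)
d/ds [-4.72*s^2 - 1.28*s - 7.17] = -9.44*s - 1.28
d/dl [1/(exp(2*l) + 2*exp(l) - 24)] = -2*(exp(l) + 1)*exp(l)/(exp(2*l) + 2*exp(l) - 24)^2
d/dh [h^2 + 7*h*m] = 2*h + 7*m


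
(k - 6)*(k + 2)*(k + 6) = k^3 + 2*k^2 - 36*k - 72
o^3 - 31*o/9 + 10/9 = (o - 5/3)*(o - 1/3)*(o + 2)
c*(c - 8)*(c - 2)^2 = c^4 - 12*c^3 + 36*c^2 - 32*c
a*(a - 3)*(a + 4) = a^3 + a^2 - 12*a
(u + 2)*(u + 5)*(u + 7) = u^3 + 14*u^2 + 59*u + 70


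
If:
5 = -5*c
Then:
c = -1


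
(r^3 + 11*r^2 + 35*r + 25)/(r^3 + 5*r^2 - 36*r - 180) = (r^2 + 6*r + 5)/(r^2 - 36)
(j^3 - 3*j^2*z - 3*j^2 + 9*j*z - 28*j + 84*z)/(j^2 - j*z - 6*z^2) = (j^2 - 3*j - 28)/(j + 2*z)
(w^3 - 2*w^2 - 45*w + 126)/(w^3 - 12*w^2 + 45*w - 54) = (w + 7)/(w - 3)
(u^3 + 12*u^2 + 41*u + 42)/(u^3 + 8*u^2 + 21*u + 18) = (u + 7)/(u + 3)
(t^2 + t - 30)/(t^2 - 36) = (t - 5)/(t - 6)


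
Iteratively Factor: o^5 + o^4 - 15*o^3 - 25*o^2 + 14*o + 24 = (o - 1)*(o^4 + 2*o^3 - 13*o^2 - 38*o - 24) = (o - 1)*(o + 2)*(o^3 - 13*o - 12) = (o - 1)*(o + 1)*(o + 2)*(o^2 - o - 12) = (o - 1)*(o + 1)*(o + 2)*(o + 3)*(o - 4)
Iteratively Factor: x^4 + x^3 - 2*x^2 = (x)*(x^3 + x^2 - 2*x) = x*(x + 2)*(x^2 - x) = x^2*(x + 2)*(x - 1)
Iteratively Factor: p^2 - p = (p - 1)*(p)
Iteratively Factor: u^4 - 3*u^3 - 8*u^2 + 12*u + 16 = (u + 2)*(u^3 - 5*u^2 + 2*u + 8) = (u - 4)*(u + 2)*(u^2 - u - 2) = (u - 4)*(u - 2)*(u + 2)*(u + 1)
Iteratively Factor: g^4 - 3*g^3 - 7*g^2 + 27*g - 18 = (g - 1)*(g^3 - 2*g^2 - 9*g + 18) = (g - 2)*(g - 1)*(g^2 - 9) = (g - 2)*(g - 1)*(g + 3)*(g - 3)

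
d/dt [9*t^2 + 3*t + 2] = 18*t + 3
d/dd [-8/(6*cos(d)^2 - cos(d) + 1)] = 8*(1 - 12*cos(d))*sin(d)/(6*sin(d)^2 + cos(d) - 7)^2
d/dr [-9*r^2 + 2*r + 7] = 2 - 18*r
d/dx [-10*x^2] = -20*x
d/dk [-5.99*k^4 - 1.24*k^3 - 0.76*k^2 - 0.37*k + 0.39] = -23.96*k^3 - 3.72*k^2 - 1.52*k - 0.37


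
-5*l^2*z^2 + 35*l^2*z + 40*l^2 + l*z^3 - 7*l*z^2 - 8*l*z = (-5*l + z)*(z - 8)*(l*z + l)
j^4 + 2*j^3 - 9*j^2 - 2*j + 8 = (j - 2)*(j - 1)*(j + 1)*(j + 4)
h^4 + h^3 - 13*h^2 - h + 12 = (h - 3)*(h - 1)*(h + 1)*(h + 4)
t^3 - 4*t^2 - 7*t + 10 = (t - 5)*(t - 1)*(t + 2)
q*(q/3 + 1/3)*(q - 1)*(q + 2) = q^4/3 + 2*q^3/3 - q^2/3 - 2*q/3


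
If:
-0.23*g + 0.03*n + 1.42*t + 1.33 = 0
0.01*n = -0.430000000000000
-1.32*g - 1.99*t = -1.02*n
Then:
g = -26.67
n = -43.00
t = -4.35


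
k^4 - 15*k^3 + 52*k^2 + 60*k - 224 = (k - 8)*(k - 7)*(k - 2)*(k + 2)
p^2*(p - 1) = p^3 - p^2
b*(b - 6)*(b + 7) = b^3 + b^2 - 42*b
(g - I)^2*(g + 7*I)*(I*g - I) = I*g^4 - 5*g^3 - I*g^3 + 5*g^2 + 13*I*g^2 + 7*g - 13*I*g - 7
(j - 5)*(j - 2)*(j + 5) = j^3 - 2*j^2 - 25*j + 50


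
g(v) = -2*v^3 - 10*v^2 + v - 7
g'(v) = -6*v^2 - 20*v + 1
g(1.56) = -37.37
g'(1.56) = -44.80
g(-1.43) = -23.03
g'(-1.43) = 17.33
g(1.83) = -50.92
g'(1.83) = -55.69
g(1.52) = -35.61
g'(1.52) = -43.26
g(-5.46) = 14.97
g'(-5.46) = -68.67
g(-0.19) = -7.54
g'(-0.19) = 4.58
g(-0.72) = -12.16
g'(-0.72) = 12.29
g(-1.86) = -30.59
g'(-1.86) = 17.44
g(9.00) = -2266.00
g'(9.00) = -665.00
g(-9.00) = 632.00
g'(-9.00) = -305.00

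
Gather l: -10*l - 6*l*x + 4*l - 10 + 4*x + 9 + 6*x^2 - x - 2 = l*(-6*x - 6) + 6*x^2 + 3*x - 3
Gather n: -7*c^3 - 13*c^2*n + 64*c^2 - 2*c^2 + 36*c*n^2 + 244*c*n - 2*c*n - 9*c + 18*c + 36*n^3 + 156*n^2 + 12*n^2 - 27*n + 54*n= -7*c^3 + 62*c^2 + 9*c + 36*n^3 + n^2*(36*c + 168) + n*(-13*c^2 + 242*c + 27)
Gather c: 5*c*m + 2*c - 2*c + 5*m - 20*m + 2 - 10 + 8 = 5*c*m - 15*m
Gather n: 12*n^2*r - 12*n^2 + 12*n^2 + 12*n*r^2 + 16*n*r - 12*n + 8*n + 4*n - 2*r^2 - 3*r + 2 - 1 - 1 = 12*n^2*r + n*(12*r^2 + 16*r) - 2*r^2 - 3*r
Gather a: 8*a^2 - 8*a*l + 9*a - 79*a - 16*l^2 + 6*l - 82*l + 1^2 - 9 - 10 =8*a^2 + a*(-8*l - 70) - 16*l^2 - 76*l - 18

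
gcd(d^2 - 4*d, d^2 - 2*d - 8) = d - 4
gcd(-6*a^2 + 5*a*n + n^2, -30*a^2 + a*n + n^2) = 6*a + n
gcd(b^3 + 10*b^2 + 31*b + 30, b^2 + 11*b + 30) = b + 5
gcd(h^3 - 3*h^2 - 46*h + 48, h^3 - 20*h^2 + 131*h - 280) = h - 8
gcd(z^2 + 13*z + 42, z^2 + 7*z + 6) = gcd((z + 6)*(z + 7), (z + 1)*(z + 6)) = z + 6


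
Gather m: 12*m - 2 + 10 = 12*m + 8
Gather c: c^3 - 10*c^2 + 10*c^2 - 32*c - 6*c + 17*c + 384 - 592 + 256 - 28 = c^3 - 21*c + 20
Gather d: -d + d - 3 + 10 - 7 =0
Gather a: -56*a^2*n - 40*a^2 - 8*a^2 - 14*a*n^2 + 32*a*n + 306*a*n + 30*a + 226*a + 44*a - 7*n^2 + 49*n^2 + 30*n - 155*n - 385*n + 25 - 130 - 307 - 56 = a^2*(-56*n - 48) + a*(-14*n^2 + 338*n + 300) + 42*n^2 - 510*n - 468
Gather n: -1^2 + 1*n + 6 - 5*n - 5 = -4*n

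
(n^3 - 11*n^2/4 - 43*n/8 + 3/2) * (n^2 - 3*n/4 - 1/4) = n^5 - 7*n^4/2 - 57*n^3/16 + 199*n^2/32 + 7*n/32 - 3/8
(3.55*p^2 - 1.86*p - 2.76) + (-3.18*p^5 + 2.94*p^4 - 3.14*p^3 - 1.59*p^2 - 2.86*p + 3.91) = -3.18*p^5 + 2.94*p^4 - 3.14*p^3 + 1.96*p^2 - 4.72*p + 1.15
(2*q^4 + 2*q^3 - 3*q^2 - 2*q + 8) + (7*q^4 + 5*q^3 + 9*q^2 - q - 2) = 9*q^4 + 7*q^3 + 6*q^2 - 3*q + 6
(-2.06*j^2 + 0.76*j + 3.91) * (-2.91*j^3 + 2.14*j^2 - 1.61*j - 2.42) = 5.9946*j^5 - 6.62*j^4 - 6.4351*j^3 + 12.129*j^2 - 8.1343*j - 9.4622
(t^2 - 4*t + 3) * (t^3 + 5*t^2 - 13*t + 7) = t^5 + t^4 - 30*t^3 + 74*t^2 - 67*t + 21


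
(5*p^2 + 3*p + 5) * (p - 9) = 5*p^3 - 42*p^2 - 22*p - 45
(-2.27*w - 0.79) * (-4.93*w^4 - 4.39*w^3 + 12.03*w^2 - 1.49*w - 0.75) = 11.1911*w^5 + 13.86*w^4 - 23.84*w^3 - 6.1214*w^2 + 2.8796*w + 0.5925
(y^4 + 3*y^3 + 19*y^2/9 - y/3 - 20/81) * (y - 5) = y^5 - 2*y^4 - 116*y^3/9 - 98*y^2/9 + 115*y/81 + 100/81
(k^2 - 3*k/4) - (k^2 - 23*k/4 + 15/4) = 5*k - 15/4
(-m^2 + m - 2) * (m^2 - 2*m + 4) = -m^4 + 3*m^3 - 8*m^2 + 8*m - 8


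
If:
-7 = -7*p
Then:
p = 1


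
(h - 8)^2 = h^2 - 16*h + 64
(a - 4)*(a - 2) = a^2 - 6*a + 8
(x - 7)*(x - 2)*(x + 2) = x^3 - 7*x^2 - 4*x + 28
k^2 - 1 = (k - 1)*(k + 1)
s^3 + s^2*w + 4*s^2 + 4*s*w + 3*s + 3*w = (s + 1)*(s + 3)*(s + w)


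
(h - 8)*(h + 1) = h^2 - 7*h - 8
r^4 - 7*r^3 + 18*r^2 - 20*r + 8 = (r - 2)^3*(r - 1)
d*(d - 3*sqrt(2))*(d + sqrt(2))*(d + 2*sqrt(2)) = d^4 - 14*d^2 - 12*sqrt(2)*d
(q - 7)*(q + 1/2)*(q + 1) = q^3 - 11*q^2/2 - 10*q - 7/2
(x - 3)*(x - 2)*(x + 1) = x^3 - 4*x^2 + x + 6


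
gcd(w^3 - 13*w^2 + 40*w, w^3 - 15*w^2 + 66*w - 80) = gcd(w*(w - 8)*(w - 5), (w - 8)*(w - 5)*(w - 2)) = w^2 - 13*w + 40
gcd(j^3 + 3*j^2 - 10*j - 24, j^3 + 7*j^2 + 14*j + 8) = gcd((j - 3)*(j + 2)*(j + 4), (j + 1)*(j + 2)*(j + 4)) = j^2 + 6*j + 8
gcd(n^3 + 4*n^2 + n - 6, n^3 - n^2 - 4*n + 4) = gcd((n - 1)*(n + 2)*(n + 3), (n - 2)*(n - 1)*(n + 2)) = n^2 + n - 2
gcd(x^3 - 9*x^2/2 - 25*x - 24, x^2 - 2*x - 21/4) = x + 3/2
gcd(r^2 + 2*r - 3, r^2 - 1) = r - 1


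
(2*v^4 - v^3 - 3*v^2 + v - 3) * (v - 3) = 2*v^5 - 7*v^4 + 10*v^2 - 6*v + 9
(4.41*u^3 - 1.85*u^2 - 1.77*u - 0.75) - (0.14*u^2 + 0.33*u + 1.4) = 4.41*u^3 - 1.99*u^2 - 2.1*u - 2.15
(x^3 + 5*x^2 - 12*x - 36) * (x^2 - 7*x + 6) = x^5 - 2*x^4 - 41*x^3 + 78*x^2 + 180*x - 216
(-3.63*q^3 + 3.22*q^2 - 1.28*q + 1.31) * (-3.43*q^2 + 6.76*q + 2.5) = 12.4509*q^5 - 35.5834*q^4 + 17.0826*q^3 - 5.0961*q^2 + 5.6556*q + 3.275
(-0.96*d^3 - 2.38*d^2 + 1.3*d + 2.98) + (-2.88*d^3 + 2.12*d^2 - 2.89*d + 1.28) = -3.84*d^3 - 0.26*d^2 - 1.59*d + 4.26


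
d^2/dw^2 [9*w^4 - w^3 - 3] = 6*w*(18*w - 1)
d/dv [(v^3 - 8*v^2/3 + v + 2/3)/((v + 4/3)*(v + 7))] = (9*v^4 + 150*v^3 + 43*v^2 - 460*v + 34)/(9*v^4 + 150*v^3 + 793*v^2 + 1400*v + 784)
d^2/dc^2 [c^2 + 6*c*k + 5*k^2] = 2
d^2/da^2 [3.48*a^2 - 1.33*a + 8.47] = 6.96000000000000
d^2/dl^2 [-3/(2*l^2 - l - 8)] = 6*(-4*l^2 + 2*l + (4*l - 1)^2 + 16)/(-2*l^2 + l + 8)^3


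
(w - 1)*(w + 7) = w^2 + 6*w - 7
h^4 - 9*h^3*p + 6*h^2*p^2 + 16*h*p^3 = h*(h - 8*p)*(h - 2*p)*(h + p)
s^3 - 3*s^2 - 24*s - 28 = (s - 7)*(s + 2)^2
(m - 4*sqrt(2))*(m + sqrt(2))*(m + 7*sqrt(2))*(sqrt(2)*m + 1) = sqrt(2)*m^4 + 9*m^3 - 46*sqrt(2)*m^2 - 162*m - 56*sqrt(2)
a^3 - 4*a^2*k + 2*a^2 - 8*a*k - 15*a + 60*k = (a - 3)*(a + 5)*(a - 4*k)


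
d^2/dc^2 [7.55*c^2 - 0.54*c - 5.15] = 15.1000000000000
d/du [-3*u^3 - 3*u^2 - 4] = 3*u*(-3*u - 2)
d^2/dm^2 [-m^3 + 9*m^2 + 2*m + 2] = 18 - 6*m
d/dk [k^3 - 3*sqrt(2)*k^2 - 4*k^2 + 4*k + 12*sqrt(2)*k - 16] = 3*k^2 - 6*sqrt(2)*k - 8*k + 4 + 12*sqrt(2)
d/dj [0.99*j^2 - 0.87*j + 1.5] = 1.98*j - 0.87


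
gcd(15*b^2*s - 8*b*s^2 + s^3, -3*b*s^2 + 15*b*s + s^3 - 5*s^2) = -3*b*s + s^2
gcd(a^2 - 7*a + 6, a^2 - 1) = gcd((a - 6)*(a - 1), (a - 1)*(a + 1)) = a - 1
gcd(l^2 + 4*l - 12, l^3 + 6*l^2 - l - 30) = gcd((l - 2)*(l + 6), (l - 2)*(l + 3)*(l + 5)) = l - 2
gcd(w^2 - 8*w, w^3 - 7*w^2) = w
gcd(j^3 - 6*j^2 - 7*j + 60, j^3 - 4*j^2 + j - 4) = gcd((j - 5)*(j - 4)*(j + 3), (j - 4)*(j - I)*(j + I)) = j - 4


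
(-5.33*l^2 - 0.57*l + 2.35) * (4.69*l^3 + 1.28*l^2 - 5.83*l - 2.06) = -24.9977*l^5 - 9.4957*l^4 + 41.3658*l^3 + 17.3109*l^2 - 12.5263*l - 4.841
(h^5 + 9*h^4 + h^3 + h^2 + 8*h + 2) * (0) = 0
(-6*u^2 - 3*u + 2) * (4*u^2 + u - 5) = -24*u^4 - 18*u^3 + 35*u^2 + 17*u - 10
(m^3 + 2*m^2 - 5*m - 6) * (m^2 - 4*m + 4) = m^5 - 2*m^4 - 9*m^3 + 22*m^2 + 4*m - 24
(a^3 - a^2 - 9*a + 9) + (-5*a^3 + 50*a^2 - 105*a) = -4*a^3 + 49*a^2 - 114*a + 9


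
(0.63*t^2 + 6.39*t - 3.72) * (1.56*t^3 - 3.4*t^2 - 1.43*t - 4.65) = 0.9828*t^5 + 7.8264*t^4 - 28.4301*t^3 + 0.5808*t^2 - 24.3939*t + 17.298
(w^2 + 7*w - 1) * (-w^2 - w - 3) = -w^4 - 8*w^3 - 9*w^2 - 20*w + 3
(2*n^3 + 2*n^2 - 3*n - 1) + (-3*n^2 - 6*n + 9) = 2*n^3 - n^2 - 9*n + 8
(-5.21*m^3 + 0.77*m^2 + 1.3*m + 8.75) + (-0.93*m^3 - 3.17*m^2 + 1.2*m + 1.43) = -6.14*m^3 - 2.4*m^2 + 2.5*m + 10.18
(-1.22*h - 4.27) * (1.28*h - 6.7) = -1.5616*h^2 + 2.7084*h + 28.609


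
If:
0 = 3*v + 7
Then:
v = -7/3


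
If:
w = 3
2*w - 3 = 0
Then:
No Solution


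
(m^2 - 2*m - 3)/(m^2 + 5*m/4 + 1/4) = 4*(m - 3)/(4*m + 1)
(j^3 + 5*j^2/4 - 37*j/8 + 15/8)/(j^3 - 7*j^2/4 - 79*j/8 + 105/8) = (2*j - 1)/(2*j - 7)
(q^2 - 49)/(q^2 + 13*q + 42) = (q - 7)/(q + 6)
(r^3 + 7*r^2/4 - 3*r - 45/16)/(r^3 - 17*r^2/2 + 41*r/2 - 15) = (8*r^2 + 26*r + 15)/(8*(r^2 - 7*r + 10))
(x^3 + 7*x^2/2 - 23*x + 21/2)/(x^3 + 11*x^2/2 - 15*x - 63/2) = (2*x - 1)/(2*x + 3)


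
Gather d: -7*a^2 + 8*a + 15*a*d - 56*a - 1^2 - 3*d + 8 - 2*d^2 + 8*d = -7*a^2 - 48*a - 2*d^2 + d*(15*a + 5) + 7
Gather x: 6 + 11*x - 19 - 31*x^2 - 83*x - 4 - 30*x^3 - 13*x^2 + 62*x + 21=-30*x^3 - 44*x^2 - 10*x + 4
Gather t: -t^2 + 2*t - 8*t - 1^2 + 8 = -t^2 - 6*t + 7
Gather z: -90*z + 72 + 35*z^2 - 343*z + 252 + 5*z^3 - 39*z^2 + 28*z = 5*z^3 - 4*z^2 - 405*z + 324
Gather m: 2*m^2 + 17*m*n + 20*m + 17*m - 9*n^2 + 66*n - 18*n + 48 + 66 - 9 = 2*m^2 + m*(17*n + 37) - 9*n^2 + 48*n + 105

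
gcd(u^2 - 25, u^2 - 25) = u^2 - 25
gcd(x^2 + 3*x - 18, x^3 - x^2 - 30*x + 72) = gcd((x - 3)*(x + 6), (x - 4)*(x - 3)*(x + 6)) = x^2 + 3*x - 18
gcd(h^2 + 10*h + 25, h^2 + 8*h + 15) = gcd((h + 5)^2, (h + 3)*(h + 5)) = h + 5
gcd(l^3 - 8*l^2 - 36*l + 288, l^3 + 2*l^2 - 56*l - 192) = l^2 - 2*l - 48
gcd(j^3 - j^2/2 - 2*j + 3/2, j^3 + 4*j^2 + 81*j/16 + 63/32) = j + 3/2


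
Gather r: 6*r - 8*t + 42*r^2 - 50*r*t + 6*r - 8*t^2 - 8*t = 42*r^2 + r*(12 - 50*t) - 8*t^2 - 16*t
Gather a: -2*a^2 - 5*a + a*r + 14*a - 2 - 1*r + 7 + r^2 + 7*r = -2*a^2 + a*(r + 9) + r^2 + 6*r + 5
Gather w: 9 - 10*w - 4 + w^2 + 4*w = w^2 - 6*w + 5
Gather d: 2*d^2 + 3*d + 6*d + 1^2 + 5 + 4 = 2*d^2 + 9*d + 10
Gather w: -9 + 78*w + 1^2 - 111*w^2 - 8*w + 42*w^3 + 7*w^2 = 42*w^3 - 104*w^2 + 70*w - 8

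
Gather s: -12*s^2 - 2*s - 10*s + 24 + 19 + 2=-12*s^2 - 12*s + 45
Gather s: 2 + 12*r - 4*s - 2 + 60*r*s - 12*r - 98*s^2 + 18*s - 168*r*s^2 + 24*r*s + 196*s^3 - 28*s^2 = 196*s^3 + s^2*(-168*r - 126) + s*(84*r + 14)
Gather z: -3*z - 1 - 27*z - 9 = -30*z - 10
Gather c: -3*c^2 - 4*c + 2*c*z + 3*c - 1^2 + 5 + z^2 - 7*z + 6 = -3*c^2 + c*(2*z - 1) + z^2 - 7*z + 10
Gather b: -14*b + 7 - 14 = -14*b - 7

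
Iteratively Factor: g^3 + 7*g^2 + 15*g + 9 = (g + 3)*(g^2 + 4*g + 3) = (g + 3)^2*(g + 1)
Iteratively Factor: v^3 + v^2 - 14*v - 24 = (v - 4)*(v^2 + 5*v + 6) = (v - 4)*(v + 2)*(v + 3)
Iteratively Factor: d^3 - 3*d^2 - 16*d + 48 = (d - 4)*(d^2 + d - 12) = (d - 4)*(d + 4)*(d - 3)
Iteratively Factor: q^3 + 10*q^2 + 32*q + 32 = (q + 4)*(q^2 + 6*q + 8) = (q + 4)^2*(q + 2)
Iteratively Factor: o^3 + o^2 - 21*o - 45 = (o + 3)*(o^2 - 2*o - 15) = (o - 5)*(o + 3)*(o + 3)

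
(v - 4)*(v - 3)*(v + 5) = v^3 - 2*v^2 - 23*v + 60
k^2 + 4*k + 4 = (k + 2)^2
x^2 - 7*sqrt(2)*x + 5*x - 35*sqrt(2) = (x + 5)*(x - 7*sqrt(2))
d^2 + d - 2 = (d - 1)*(d + 2)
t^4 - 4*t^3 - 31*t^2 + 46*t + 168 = (t - 7)*(t - 3)*(t + 2)*(t + 4)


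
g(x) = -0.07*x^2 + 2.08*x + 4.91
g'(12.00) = 0.40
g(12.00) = 19.79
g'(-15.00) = 4.18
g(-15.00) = -42.04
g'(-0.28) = 2.12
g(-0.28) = 4.32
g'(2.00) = 1.80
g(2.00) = 8.79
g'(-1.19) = 2.25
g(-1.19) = 2.34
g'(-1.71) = 2.32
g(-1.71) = 1.15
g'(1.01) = 1.94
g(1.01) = 6.94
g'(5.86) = 1.26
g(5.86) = 14.70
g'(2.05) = 1.79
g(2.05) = 8.88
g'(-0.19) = 2.11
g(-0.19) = 4.51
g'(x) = 2.08 - 0.14*x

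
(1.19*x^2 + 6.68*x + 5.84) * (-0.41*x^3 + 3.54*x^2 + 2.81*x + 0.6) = -0.4879*x^5 + 1.4738*x^4 + 24.5967*x^3 + 40.1584*x^2 + 20.4184*x + 3.504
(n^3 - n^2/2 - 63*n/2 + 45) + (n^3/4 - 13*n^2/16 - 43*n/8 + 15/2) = 5*n^3/4 - 21*n^2/16 - 295*n/8 + 105/2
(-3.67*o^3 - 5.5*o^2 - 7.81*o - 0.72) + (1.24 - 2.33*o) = -3.67*o^3 - 5.5*o^2 - 10.14*o + 0.52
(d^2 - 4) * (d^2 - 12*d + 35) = d^4 - 12*d^3 + 31*d^2 + 48*d - 140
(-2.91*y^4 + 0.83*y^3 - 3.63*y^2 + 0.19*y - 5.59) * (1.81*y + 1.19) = -5.2671*y^5 - 1.9606*y^4 - 5.5826*y^3 - 3.9758*y^2 - 9.8918*y - 6.6521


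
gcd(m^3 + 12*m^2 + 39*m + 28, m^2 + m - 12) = m + 4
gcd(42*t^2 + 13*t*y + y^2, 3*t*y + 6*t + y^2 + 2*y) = 1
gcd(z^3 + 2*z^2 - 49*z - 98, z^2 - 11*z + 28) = z - 7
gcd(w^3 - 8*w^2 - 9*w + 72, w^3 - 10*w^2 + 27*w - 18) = w - 3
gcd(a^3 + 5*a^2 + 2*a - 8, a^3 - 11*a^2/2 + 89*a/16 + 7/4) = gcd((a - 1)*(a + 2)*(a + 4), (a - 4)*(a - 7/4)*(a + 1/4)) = 1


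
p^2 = p^2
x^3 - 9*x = x*(x - 3)*(x + 3)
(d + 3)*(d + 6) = d^2 + 9*d + 18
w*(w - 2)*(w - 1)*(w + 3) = w^4 - 7*w^2 + 6*w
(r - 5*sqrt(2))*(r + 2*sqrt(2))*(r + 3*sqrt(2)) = r^3 - 38*r - 60*sqrt(2)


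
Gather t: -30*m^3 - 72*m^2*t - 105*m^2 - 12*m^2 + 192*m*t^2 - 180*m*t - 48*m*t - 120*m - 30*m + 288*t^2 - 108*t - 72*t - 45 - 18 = -30*m^3 - 117*m^2 - 150*m + t^2*(192*m + 288) + t*(-72*m^2 - 228*m - 180) - 63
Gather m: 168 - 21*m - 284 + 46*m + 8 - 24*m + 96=m - 12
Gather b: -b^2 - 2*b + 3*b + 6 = -b^2 + b + 6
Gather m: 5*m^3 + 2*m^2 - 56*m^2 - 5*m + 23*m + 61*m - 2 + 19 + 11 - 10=5*m^3 - 54*m^2 + 79*m + 18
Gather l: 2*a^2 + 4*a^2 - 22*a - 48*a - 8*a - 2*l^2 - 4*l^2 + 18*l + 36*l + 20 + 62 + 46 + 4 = 6*a^2 - 78*a - 6*l^2 + 54*l + 132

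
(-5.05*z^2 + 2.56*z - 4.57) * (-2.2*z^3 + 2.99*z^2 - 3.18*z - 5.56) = 11.11*z^5 - 20.7315*z^4 + 33.7674*z^3 + 6.27289999999999*z^2 + 0.299000000000003*z + 25.4092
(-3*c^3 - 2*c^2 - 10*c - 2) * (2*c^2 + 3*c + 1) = -6*c^5 - 13*c^4 - 29*c^3 - 36*c^2 - 16*c - 2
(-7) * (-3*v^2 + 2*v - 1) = 21*v^2 - 14*v + 7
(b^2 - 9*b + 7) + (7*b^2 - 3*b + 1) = 8*b^2 - 12*b + 8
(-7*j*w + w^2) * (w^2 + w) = -7*j*w^3 - 7*j*w^2 + w^4 + w^3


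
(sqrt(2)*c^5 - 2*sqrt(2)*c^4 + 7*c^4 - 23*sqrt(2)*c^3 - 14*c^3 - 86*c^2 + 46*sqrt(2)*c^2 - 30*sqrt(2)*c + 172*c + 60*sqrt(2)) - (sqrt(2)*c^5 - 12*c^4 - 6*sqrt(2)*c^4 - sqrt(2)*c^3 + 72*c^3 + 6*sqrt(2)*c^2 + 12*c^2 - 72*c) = 4*sqrt(2)*c^4 + 19*c^4 - 86*c^3 - 22*sqrt(2)*c^3 - 98*c^2 + 40*sqrt(2)*c^2 - 30*sqrt(2)*c + 244*c + 60*sqrt(2)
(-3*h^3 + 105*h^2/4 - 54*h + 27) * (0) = 0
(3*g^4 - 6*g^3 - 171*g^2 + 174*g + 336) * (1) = 3*g^4 - 6*g^3 - 171*g^2 + 174*g + 336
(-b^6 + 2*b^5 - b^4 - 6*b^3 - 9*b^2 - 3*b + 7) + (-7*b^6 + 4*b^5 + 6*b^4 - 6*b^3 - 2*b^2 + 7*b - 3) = -8*b^6 + 6*b^5 + 5*b^4 - 12*b^3 - 11*b^2 + 4*b + 4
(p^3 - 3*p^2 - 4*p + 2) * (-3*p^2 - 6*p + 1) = -3*p^5 + 3*p^4 + 31*p^3 + 15*p^2 - 16*p + 2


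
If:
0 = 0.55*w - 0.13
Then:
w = 0.24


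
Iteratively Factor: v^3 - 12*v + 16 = (v - 2)*(v^2 + 2*v - 8) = (v - 2)^2*(v + 4)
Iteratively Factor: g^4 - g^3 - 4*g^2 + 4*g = (g - 1)*(g^3 - 4*g) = g*(g - 1)*(g^2 - 4) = g*(g - 1)*(g + 2)*(g - 2)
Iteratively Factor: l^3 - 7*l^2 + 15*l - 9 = (l - 3)*(l^2 - 4*l + 3) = (l - 3)*(l - 1)*(l - 3)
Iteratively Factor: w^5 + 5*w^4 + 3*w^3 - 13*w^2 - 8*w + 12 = (w + 2)*(w^4 + 3*w^3 - 3*w^2 - 7*w + 6) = (w - 1)*(w + 2)*(w^3 + 4*w^2 + w - 6) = (w - 1)^2*(w + 2)*(w^2 + 5*w + 6) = (w - 1)^2*(w + 2)*(w + 3)*(w + 2)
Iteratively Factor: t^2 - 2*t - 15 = (t + 3)*(t - 5)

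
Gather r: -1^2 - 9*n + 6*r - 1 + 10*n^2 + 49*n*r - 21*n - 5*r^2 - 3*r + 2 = 10*n^2 - 30*n - 5*r^2 + r*(49*n + 3)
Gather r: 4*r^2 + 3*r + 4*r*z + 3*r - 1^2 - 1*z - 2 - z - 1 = 4*r^2 + r*(4*z + 6) - 2*z - 4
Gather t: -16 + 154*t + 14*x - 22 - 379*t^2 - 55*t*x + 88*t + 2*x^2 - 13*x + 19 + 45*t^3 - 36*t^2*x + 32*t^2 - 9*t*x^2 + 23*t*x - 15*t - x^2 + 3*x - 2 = 45*t^3 + t^2*(-36*x - 347) + t*(-9*x^2 - 32*x + 227) + x^2 + 4*x - 21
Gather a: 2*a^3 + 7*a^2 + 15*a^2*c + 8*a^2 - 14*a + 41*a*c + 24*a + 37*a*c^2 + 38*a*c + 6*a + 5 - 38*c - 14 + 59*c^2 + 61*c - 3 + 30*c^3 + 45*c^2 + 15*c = 2*a^3 + a^2*(15*c + 15) + a*(37*c^2 + 79*c + 16) + 30*c^3 + 104*c^2 + 38*c - 12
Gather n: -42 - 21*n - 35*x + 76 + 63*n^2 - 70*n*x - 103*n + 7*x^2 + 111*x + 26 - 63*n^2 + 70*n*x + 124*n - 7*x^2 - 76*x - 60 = 0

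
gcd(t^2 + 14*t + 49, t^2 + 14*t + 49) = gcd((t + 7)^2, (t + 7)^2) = t^2 + 14*t + 49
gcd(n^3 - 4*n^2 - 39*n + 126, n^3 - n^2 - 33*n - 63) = n - 7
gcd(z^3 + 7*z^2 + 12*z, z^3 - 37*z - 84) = z^2 + 7*z + 12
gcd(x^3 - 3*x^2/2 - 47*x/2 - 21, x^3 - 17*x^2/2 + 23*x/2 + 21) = x^2 - 5*x - 6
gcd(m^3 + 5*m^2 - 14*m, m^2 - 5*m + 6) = m - 2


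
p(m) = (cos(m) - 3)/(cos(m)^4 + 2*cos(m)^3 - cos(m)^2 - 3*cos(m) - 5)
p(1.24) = 0.45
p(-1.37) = 0.50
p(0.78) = 0.34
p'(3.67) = -0.05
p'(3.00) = 0.00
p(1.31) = 0.47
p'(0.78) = 0.10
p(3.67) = 0.99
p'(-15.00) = -0.13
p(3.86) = 0.98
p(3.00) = 1.00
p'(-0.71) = -0.08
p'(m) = (cos(m) - 3)*(4*sin(m)*cos(m)^3 + 6*sin(m)*cos(m)^2 - 2*sin(m)*cos(m) - 3*sin(m))/(cos(m)^4 + 2*cos(m)^3 - cos(m)^2 - 3*cos(m) - 5)^2 - sin(m)/(cos(m)^4 + 2*cos(m)^3 - cos(m)^2 - 3*cos(m) - 5)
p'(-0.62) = -0.04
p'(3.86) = -0.14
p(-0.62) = 0.33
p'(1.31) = 0.41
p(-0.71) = 0.34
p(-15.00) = 0.98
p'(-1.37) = -0.45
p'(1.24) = 0.36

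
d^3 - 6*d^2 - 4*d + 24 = (d - 6)*(d - 2)*(d + 2)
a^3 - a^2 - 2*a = a*(a - 2)*(a + 1)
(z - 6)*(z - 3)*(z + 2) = z^3 - 7*z^2 + 36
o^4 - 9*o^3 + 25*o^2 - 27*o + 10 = (o - 5)*(o - 2)*(o - 1)^2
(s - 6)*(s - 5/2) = s^2 - 17*s/2 + 15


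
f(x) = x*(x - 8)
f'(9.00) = 10.00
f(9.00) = 9.00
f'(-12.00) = -32.00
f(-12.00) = 240.00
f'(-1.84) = -11.68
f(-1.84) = 18.11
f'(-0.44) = -8.88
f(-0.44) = 3.71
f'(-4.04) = -16.08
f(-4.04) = 48.64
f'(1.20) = -5.60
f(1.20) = -8.16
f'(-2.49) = -12.98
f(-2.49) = 26.12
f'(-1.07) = -10.14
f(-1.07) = 9.70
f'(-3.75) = -15.50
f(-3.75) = 44.06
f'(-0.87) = -9.74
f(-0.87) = 7.72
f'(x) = 2*x - 8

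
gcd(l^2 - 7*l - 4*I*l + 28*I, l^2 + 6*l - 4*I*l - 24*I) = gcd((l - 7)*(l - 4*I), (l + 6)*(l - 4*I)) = l - 4*I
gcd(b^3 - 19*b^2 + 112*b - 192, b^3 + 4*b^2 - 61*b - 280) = b - 8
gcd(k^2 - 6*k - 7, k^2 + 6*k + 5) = k + 1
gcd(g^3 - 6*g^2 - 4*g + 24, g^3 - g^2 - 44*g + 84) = g^2 - 8*g + 12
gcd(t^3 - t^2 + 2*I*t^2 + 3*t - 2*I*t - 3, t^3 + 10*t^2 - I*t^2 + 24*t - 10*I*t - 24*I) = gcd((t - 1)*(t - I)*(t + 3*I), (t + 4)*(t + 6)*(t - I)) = t - I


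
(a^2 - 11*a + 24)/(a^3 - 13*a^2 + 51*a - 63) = (a - 8)/(a^2 - 10*a + 21)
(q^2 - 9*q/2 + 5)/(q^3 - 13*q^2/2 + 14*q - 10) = 1/(q - 2)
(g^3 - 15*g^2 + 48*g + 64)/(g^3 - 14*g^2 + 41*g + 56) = (g - 8)/(g - 7)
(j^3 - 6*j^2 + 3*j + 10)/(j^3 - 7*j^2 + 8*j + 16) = (j^2 - 7*j + 10)/(j^2 - 8*j + 16)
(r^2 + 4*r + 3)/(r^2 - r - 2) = (r + 3)/(r - 2)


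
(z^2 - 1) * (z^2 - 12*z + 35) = z^4 - 12*z^3 + 34*z^2 + 12*z - 35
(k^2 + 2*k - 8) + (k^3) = k^3 + k^2 + 2*k - 8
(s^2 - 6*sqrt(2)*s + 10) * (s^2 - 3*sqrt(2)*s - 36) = s^4 - 9*sqrt(2)*s^3 + 10*s^2 + 186*sqrt(2)*s - 360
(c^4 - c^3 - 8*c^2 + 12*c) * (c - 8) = c^5 - 9*c^4 + 76*c^2 - 96*c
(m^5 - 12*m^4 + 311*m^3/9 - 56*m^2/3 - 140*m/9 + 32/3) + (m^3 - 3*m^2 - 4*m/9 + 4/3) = m^5 - 12*m^4 + 320*m^3/9 - 65*m^2/3 - 16*m + 12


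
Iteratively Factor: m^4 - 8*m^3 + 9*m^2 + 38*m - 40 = (m + 2)*(m^3 - 10*m^2 + 29*m - 20) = (m - 4)*(m + 2)*(m^2 - 6*m + 5) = (m - 5)*(m - 4)*(m + 2)*(m - 1)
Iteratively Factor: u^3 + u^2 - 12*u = (u)*(u^2 + u - 12) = u*(u - 3)*(u + 4)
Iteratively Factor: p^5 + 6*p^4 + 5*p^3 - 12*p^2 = (p + 3)*(p^4 + 3*p^3 - 4*p^2) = (p - 1)*(p + 3)*(p^3 + 4*p^2) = p*(p - 1)*(p + 3)*(p^2 + 4*p) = p*(p - 1)*(p + 3)*(p + 4)*(p)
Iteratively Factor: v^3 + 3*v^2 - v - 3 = (v + 3)*(v^2 - 1) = (v + 1)*(v + 3)*(v - 1)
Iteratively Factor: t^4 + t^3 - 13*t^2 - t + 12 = (t + 1)*(t^3 - 13*t + 12) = (t + 1)*(t + 4)*(t^2 - 4*t + 3) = (t - 3)*(t + 1)*(t + 4)*(t - 1)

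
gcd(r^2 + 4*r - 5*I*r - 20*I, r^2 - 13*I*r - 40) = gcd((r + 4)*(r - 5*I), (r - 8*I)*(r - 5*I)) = r - 5*I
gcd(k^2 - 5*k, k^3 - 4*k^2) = k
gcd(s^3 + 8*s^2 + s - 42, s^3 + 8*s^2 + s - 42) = s^3 + 8*s^2 + s - 42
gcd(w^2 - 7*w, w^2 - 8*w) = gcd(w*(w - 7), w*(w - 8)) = w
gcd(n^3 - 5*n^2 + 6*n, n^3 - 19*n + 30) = n^2 - 5*n + 6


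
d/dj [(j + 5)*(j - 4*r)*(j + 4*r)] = 3*j^2 + 10*j - 16*r^2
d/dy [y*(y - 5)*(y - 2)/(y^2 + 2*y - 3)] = (y^4 + 4*y^3 - 33*y^2 + 42*y - 30)/(y^4 + 4*y^3 - 2*y^2 - 12*y + 9)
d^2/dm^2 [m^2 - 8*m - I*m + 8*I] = 2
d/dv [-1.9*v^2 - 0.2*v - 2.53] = -3.8*v - 0.2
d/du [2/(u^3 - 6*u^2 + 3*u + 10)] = 6*(-u^2 + 4*u - 1)/(u^3 - 6*u^2 + 3*u + 10)^2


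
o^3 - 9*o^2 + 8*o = o*(o - 8)*(o - 1)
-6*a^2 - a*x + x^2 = (-3*a + x)*(2*a + x)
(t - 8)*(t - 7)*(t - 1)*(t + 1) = t^4 - 15*t^3 + 55*t^2 + 15*t - 56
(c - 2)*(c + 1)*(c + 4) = c^3 + 3*c^2 - 6*c - 8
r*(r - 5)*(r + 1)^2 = r^4 - 3*r^3 - 9*r^2 - 5*r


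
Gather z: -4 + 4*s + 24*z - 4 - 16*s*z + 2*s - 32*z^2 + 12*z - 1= 6*s - 32*z^2 + z*(36 - 16*s) - 9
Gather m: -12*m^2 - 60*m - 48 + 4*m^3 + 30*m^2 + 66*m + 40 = 4*m^3 + 18*m^2 + 6*m - 8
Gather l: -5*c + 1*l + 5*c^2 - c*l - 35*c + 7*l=5*c^2 - 40*c + l*(8 - c)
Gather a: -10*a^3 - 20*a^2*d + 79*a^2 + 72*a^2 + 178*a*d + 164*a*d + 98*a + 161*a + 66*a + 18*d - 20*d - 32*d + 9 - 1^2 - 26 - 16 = -10*a^3 + a^2*(151 - 20*d) + a*(342*d + 325) - 34*d - 34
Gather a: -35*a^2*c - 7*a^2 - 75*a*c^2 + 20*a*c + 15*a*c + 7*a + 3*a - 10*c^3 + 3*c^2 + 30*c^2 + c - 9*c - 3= a^2*(-35*c - 7) + a*(-75*c^2 + 35*c + 10) - 10*c^3 + 33*c^2 - 8*c - 3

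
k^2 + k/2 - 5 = (k - 2)*(k + 5/2)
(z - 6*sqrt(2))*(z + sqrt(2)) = z^2 - 5*sqrt(2)*z - 12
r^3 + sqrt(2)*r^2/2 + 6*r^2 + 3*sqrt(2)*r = r*(r + 6)*(r + sqrt(2)/2)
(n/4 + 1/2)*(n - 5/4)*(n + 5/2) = n^3/4 + 13*n^2/16 - 5*n/32 - 25/16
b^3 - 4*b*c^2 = b*(b - 2*c)*(b + 2*c)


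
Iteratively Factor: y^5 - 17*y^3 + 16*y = (y - 1)*(y^4 + y^3 - 16*y^2 - 16*y) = (y - 4)*(y - 1)*(y^3 + 5*y^2 + 4*y) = y*(y - 4)*(y - 1)*(y^2 + 5*y + 4) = y*(y - 4)*(y - 1)*(y + 1)*(y + 4)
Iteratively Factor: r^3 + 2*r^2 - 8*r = (r + 4)*(r^2 - 2*r) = (r - 2)*(r + 4)*(r)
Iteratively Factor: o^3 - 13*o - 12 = (o - 4)*(o^2 + 4*o + 3) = (o - 4)*(o + 1)*(o + 3)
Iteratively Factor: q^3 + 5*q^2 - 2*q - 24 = (q - 2)*(q^2 + 7*q + 12) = (q - 2)*(q + 4)*(q + 3)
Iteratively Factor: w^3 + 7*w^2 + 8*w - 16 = (w - 1)*(w^2 + 8*w + 16) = (w - 1)*(w + 4)*(w + 4)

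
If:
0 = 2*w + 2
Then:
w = -1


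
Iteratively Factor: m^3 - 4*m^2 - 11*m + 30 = (m + 3)*(m^2 - 7*m + 10) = (m - 5)*(m + 3)*(m - 2)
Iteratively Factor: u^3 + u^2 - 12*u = (u - 3)*(u^2 + 4*u) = u*(u - 3)*(u + 4)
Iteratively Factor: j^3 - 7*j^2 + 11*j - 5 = (j - 5)*(j^2 - 2*j + 1) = (j - 5)*(j - 1)*(j - 1)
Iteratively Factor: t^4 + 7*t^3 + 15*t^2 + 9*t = (t + 3)*(t^3 + 4*t^2 + 3*t) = t*(t + 3)*(t^2 + 4*t + 3) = t*(t + 1)*(t + 3)*(t + 3)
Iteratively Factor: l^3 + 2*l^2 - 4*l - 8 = (l - 2)*(l^2 + 4*l + 4) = (l - 2)*(l + 2)*(l + 2)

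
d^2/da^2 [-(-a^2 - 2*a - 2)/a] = 4/a^3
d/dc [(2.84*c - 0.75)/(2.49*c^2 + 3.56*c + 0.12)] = (-7.0716*c^2 + 3.735*c + 3.0108)/(6.2001*c^4 + 17.7288*c^3 + 13.2712*c^2 + 0.8544*c + 0.0144)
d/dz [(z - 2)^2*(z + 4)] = 3*z^2 - 12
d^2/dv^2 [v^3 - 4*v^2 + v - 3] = 6*v - 8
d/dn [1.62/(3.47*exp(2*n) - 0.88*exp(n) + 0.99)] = (1.4256 - 11.2428*exp(n))*exp(n)/(3.47*exp(2*n) - 0.88*exp(n) + 0.99)^2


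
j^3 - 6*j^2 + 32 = (j - 4)^2*(j + 2)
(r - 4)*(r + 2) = r^2 - 2*r - 8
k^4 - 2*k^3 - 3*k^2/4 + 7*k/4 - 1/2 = (k - 2)*(k - 1/2)^2*(k + 1)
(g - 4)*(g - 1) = g^2 - 5*g + 4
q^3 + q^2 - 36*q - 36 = (q - 6)*(q + 1)*(q + 6)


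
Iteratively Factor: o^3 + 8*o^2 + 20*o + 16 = (o + 2)*(o^2 + 6*o + 8) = (o + 2)^2*(o + 4)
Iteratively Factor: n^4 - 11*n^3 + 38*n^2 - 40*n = (n - 2)*(n^3 - 9*n^2 + 20*n) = n*(n - 2)*(n^2 - 9*n + 20) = n*(n - 5)*(n - 2)*(n - 4)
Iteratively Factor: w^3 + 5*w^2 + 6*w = (w + 2)*(w^2 + 3*w) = w*(w + 2)*(w + 3)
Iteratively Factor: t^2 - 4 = (t + 2)*(t - 2)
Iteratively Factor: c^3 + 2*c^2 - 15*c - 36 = (c - 4)*(c^2 + 6*c + 9) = (c - 4)*(c + 3)*(c + 3)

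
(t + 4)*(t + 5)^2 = t^3 + 14*t^2 + 65*t + 100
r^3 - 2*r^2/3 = r^2*(r - 2/3)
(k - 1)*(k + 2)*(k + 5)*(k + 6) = k^4 + 12*k^3 + 39*k^2 + 8*k - 60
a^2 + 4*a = a*(a + 4)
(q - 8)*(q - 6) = q^2 - 14*q + 48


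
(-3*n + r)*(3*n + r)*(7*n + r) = -63*n^3 - 9*n^2*r + 7*n*r^2 + r^3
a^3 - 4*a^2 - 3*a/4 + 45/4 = (a - 3)*(a - 5/2)*(a + 3/2)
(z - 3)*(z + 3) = z^2 - 9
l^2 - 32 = (l - 4*sqrt(2))*(l + 4*sqrt(2))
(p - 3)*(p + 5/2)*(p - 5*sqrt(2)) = p^3 - 5*sqrt(2)*p^2 - p^2/2 - 15*p/2 + 5*sqrt(2)*p/2 + 75*sqrt(2)/2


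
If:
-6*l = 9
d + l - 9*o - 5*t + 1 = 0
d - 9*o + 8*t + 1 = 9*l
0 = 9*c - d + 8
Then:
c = o - 115/78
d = 9*o - 137/26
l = -3/2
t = -15/13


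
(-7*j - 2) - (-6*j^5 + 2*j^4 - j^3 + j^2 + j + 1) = 6*j^5 - 2*j^4 + j^3 - j^2 - 8*j - 3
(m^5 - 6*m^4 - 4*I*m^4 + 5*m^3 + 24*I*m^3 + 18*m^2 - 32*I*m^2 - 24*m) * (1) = m^5 - 6*m^4 - 4*I*m^4 + 5*m^3 + 24*I*m^3 + 18*m^2 - 32*I*m^2 - 24*m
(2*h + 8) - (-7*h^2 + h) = 7*h^2 + h + 8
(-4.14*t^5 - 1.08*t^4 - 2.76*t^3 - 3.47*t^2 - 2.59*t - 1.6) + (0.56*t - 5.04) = -4.14*t^5 - 1.08*t^4 - 2.76*t^3 - 3.47*t^2 - 2.03*t - 6.64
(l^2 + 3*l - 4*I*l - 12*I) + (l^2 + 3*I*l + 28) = 2*l^2 + 3*l - I*l + 28 - 12*I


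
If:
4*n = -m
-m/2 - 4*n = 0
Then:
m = 0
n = 0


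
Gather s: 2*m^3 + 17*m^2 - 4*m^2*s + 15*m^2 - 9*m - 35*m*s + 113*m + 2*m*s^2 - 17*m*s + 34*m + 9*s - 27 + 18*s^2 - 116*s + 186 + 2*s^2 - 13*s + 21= 2*m^3 + 32*m^2 + 138*m + s^2*(2*m + 20) + s*(-4*m^2 - 52*m - 120) + 180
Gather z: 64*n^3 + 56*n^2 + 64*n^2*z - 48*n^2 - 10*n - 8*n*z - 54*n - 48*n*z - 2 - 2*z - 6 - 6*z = 64*n^3 + 8*n^2 - 64*n + z*(64*n^2 - 56*n - 8) - 8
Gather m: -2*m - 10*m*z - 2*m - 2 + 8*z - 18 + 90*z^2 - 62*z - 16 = m*(-10*z - 4) + 90*z^2 - 54*z - 36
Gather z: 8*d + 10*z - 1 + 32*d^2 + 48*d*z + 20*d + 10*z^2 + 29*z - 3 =32*d^2 + 28*d + 10*z^2 + z*(48*d + 39) - 4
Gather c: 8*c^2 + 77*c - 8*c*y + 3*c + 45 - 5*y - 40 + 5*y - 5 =8*c^2 + c*(80 - 8*y)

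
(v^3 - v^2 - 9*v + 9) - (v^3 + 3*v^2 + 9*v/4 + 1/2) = -4*v^2 - 45*v/4 + 17/2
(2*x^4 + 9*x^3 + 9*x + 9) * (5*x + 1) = 10*x^5 + 47*x^4 + 9*x^3 + 45*x^2 + 54*x + 9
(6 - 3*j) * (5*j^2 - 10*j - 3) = -15*j^3 + 60*j^2 - 51*j - 18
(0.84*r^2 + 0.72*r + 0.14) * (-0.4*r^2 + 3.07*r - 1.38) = -0.336*r^4 + 2.2908*r^3 + 0.9952*r^2 - 0.5638*r - 0.1932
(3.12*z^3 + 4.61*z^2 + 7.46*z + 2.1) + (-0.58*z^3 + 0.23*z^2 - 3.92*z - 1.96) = 2.54*z^3 + 4.84*z^2 + 3.54*z + 0.14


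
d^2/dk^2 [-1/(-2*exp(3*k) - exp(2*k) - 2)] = 2*(4*(3*exp(k) + 1)^2*exp(2*k) - (9*exp(k) + 2)*(2*exp(3*k) + exp(2*k) + 2))*exp(2*k)/(2*exp(3*k) + exp(2*k) + 2)^3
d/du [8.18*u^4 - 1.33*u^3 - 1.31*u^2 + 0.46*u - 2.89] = 32.72*u^3 - 3.99*u^2 - 2.62*u + 0.46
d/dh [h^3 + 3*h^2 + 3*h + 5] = 3*h^2 + 6*h + 3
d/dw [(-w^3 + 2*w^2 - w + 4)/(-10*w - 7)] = (20*w^3 + w^2 - 28*w + 47)/(100*w^2 + 140*w + 49)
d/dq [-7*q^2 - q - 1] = -14*q - 1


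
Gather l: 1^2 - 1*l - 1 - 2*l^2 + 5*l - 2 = -2*l^2 + 4*l - 2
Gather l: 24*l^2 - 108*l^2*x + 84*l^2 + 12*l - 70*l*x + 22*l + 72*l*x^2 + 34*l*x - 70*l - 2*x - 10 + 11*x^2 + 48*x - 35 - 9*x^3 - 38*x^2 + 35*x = l^2*(108 - 108*x) + l*(72*x^2 - 36*x - 36) - 9*x^3 - 27*x^2 + 81*x - 45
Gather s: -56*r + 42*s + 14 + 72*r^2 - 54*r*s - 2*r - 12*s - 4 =72*r^2 - 58*r + s*(30 - 54*r) + 10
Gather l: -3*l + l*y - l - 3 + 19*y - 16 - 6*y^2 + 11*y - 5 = l*(y - 4) - 6*y^2 + 30*y - 24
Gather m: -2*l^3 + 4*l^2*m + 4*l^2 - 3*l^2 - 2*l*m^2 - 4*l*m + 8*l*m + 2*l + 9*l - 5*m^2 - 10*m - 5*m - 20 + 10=-2*l^3 + l^2 + 11*l + m^2*(-2*l - 5) + m*(4*l^2 + 4*l - 15) - 10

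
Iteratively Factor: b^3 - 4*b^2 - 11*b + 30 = (b - 5)*(b^2 + b - 6) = (b - 5)*(b - 2)*(b + 3)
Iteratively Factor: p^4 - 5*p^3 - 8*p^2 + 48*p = (p)*(p^3 - 5*p^2 - 8*p + 48) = p*(p - 4)*(p^2 - p - 12) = p*(p - 4)^2*(p + 3)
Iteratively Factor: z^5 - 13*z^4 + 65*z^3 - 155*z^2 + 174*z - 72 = (z - 1)*(z^4 - 12*z^3 + 53*z^2 - 102*z + 72) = (z - 2)*(z - 1)*(z^3 - 10*z^2 + 33*z - 36) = (z - 3)*(z - 2)*(z - 1)*(z^2 - 7*z + 12) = (z - 4)*(z - 3)*(z - 2)*(z - 1)*(z - 3)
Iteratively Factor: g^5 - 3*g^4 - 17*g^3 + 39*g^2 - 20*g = (g - 1)*(g^4 - 2*g^3 - 19*g^2 + 20*g) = (g - 1)*(g + 4)*(g^3 - 6*g^2 + 5*g) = (g - 5)*(g - 1)*(g + 4)*(g^2 - g) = (g - 5)*(g - 1)^2*(g + 4)*(g)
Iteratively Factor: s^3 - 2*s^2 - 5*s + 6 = (s - 1)*(s^2 - s - 6) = (s - 1)*(s + 2)*(s - 3)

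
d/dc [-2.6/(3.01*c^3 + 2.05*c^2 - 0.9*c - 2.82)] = (23.478*c^2 + 10.66*c - 2.34)/(3.01*c^3 + 2.05*c^2 - 0.9*c - 2.82)^2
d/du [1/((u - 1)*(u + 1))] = -2*u/(u^4 - 2*u^2 + 1)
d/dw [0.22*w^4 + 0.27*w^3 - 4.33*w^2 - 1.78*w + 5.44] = 0.88*w^3 + 0.81*w^2 - 8.66*w - 1.78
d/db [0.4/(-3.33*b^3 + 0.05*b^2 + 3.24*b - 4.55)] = (3.996*b^2 - 0.04*b - 1.296)/(3.33*b^3 - 0.05*b^2 - 3.24*b + 4.55)^2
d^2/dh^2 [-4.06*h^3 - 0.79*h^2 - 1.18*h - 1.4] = -24.36*h - 1.58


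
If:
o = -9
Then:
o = -9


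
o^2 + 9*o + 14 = (o + 2)*(o + 7)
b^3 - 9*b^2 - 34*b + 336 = (b - 8)*(b - 7)*(b + 6)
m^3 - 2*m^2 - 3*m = m*(m - 3)*(m + 1)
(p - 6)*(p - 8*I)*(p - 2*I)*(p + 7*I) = p^4 - 6*p^3 - 3*I*p^3 + 54*p^2 + 18*I*p^2 - 324*p - 112*I*p + 672*I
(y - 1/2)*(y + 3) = y^2 + 5*y/2 - 3/2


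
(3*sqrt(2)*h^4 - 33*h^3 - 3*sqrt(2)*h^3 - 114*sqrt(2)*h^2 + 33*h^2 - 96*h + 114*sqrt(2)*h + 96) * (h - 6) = 3*sqrt(2)*h^5 - 33*h^4 - 21*sqrt(2)*h^4 - 96*sqrt(2)*h^3 + 231*h^3 - 294*h^2 + 798*sqrt(2)*h^2 - 684*sqrt(2)*h + 672*h - 576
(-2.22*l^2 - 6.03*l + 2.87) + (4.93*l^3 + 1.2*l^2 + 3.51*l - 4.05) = 4.93*l^3 - 1.02*l^2 - 2.52*l - 1.18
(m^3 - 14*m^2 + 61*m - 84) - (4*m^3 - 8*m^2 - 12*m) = -3*m^3 - 6*m^2 + 73*m - 84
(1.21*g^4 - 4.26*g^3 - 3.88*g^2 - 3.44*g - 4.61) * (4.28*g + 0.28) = 5.1788*g^5 - 17.894*g^4 - 17.7992*g^3 - 15.8096*g^2 - 20.694*g - 1.2908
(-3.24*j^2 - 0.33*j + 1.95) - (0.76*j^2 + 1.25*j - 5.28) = -4.0*j^2 - 1.58*j + 7.23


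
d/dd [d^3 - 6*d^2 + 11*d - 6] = 3*d^2 - 12*d + 11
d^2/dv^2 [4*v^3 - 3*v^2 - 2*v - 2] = 24*v - 6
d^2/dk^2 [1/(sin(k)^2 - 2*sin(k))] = 2*(-2*sin(k) + 3 + 1/sin(k) - 6/sin(k)^2 + 4/sin(k)^3)/(sin(k) - 2)^3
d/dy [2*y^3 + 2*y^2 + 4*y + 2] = 6*y^2 + 4*y + 4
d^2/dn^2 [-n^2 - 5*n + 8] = -2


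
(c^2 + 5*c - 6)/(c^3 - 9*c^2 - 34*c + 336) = (c - 1)/(c^2 - 15*c + 56)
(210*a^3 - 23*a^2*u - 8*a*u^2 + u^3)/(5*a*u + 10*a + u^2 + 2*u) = (42*a^2 - 13*a*u + u^2)/(u + 2)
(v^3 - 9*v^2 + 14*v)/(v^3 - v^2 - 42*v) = (v - 2)/(v + 6)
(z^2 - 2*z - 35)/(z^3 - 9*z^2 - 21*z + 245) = 1/(z - 7)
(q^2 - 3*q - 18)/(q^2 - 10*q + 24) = (q + 3)/(q - 4)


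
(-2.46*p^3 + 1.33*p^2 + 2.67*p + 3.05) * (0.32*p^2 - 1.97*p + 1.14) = -0.7872*p^5 + 5.2718*p^4 - 4.5701*p^3 - 2.7677*p^2 - 2.9647*p + 3.477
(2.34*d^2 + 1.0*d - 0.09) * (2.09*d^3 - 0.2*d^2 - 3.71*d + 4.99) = 4.8906*d^5 + 1.622*d^4 - 9.0695*d^3 + 7.9846*d^2 + 5.3239*d - 0.4491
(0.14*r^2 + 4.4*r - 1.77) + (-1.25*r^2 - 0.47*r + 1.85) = -1.11*r^2 + 3.93*r + 0.0800000000000001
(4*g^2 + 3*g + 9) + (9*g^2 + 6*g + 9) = 13*g^2 + 9*g + 18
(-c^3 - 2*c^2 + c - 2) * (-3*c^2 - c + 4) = 3*c^5 + 7*c^4 - 5*c^3 - 3*c^2 + 6*c - 8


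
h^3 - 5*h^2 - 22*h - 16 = (h - 8)*(h + 1)*(h + 2)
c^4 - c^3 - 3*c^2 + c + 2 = (c - 2)*(c - 1)*(c + 1)^2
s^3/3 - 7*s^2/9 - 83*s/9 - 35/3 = (s/3 + 1)*(s - 7)*(s + 5/3)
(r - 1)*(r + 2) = r^2 + r - 2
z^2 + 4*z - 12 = (z - 2)*(z + 6)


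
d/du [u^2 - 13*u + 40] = 2*u - 13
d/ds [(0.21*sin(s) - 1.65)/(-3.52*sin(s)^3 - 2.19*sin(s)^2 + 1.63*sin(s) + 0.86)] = (1.4784*sin(s)^3 - 16.9641*sin(s)^2 - 7.227*sin(s) + 2.8701)*cos(s)/(12.3904*sin(s)^6 + 15.4176*sin(s)^5 - 6.6791*sin(s)^4 - 13.1938*sin(s)^3 - 1.1099*sin(s)^2 + 2.8036*sin(s) + 0.7396)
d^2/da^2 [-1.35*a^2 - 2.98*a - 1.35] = -2.70000000000000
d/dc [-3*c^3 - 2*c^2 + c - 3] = -9*c^2 - 4*c + 1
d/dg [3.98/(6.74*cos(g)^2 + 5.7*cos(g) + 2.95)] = (53.6504*cos(g) + 22.686)*sin(g)/(6.74*cos(g)^2 + 5.7*cos(g) + 2.95)^2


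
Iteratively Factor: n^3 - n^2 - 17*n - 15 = (n - 5)*(n^2 + 4*n + 3) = (n - 5)*(n + 3)*(n + 1)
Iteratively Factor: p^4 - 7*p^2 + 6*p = (p + 3)*(p^3 - 3*p^2 + 2*p) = (p - 1)*(p + 3)*(p^2 - 2*p) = p*(p - 1)*(p + 3)*(p - 2)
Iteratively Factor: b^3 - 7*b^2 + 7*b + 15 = (b - 3)*(b^2 - 4*b - 5) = (b - 3)*(b + 1)*(b - 5)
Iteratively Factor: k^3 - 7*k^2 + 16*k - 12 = (k - 2)*(k^2 - 5*k + 6) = (k - 3)*(k - 2)*(k - 2)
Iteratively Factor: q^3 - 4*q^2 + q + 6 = (q - 3)*(q^2 - q - 2) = (q - 3)*(q + 1)*(q - 2)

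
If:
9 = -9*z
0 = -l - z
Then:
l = 1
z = -1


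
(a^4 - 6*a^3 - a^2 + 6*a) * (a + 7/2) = a^5 - 5*a^4/2 - 22*a^3 + 5*a^2/2 + 21*a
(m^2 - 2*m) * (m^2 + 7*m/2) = m^4 + 3*m^3/2 - 7*m^2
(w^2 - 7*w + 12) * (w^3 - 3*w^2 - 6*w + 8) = w^5 - 10*w^4 + 27*w^3 + 14*w^2 - 128*w + 96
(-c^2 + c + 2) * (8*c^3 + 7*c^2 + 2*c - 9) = -8*c^5 + c^4 + 21*c^3 + 25*c^2 - 5*c - 18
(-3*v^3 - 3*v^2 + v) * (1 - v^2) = 3*v^5 + 3*v^4 - 4*v^3 - 3*v^2 + v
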